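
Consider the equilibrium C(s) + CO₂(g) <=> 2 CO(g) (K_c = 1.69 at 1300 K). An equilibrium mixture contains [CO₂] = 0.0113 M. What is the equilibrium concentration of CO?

[CO] = 0.138 M

(C is a pure solid — omitted from K_c.)
At equilibrium, K_c = [CO]² / [CO₂] = 1.69.
([CO])² / (0.0113) = 1.69
[CO]² = 0.0191 ⇒ [CO] = 0.138 M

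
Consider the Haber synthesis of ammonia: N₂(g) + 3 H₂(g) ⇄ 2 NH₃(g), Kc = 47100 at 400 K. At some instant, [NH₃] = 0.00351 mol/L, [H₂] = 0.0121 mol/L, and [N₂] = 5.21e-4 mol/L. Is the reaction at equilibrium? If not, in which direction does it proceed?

Qc = [NH₃]² / ([N₂]·[H₂]³) = (0.00351)² / ((5.21e-4)·(0.0121)³) = 13300
Qc = 13300 < Kc = 47100, so the forward reaction proceeds.

forward (toward products)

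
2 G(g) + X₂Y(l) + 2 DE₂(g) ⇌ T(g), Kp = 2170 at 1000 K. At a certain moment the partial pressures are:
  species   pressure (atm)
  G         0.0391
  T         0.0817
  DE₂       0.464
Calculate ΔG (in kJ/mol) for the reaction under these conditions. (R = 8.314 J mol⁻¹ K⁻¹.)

ΔG = -18.0 kJ/mol

(X₂Y is a pure liquid — omitted from Qp.)
Qp = P(T) / (P(G)²·P(DE₂)²) = (0.0817) / ((0.0391)²·(0.464)²) = 248
ΔG = RT ln(Qp/Kp) = (8.314 J mol⁻¹ K⁻¹)(1000 K) × ln(248/2170)
   = (8.314 kJ/mol)(-2.169) = -18.0 kJ/mol
ΔG < 0, so the forward reaction is spontaneous (proceeds forward).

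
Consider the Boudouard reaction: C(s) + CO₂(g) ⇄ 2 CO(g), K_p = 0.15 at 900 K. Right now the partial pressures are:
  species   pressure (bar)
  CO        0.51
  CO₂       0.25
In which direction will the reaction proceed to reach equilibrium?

(C is a pure solid — omitted from Q_p.)
Q_p = P(CO)² / P(CO₂) = (0.51)² / (0.25) = 1.0
Q_p = 1.0 > K_p = 0.15, so the reverse reaction proceeds.

toward reactants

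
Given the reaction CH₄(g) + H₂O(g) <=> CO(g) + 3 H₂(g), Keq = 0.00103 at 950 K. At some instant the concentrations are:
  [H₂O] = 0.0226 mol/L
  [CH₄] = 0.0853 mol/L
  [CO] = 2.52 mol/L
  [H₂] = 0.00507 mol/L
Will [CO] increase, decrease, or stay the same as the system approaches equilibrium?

Q = [CO]·[H₂]³ / ([CH₄]·[H₂O]) = (2.52)·(0.00507)³ / ((0.0853)·(0.0226)) = 1.70×10⁻⁴
Q = 1.70×10⁻⁴ < Keq = 0.00103: net forward reaction.
CO is a product, so it increases.

increase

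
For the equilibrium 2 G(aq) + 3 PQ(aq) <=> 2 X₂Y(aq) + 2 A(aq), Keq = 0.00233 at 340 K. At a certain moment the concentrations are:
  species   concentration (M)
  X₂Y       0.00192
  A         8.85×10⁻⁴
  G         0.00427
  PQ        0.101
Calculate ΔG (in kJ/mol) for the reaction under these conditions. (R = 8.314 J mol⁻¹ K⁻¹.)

ΔG = -7.68 kJ/mol

Q = [X₂Y]²·[A]² / ([G]²·[PQ]³) = (0.00192)²·(8.85×10⁻⁴)² / ((0.00427)²·(0.101)³) = 1.54×10⁻⁴
ΔG = RT ln(Q/Keq) = (8.314 J mol⁻¹ K⁻¹)(340 K) × ln(1.54×10⁻⁴/0.00233)
   = (2.827 kJ/mol)(-2.717) = -7.68 kJ/mol
ΔG < 0, so the forward reaction is spontaneous (proceeds forward).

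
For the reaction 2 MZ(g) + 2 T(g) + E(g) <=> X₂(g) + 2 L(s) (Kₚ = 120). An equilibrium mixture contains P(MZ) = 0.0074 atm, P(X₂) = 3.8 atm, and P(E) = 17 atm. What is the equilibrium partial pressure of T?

P(T) = 5.8 atm

(L is a pure solid — omitted from Kₚ.)
At equilibrium, Kₚ = P(X₂) / (P(MZ)²·P(T)²·P(E)) = 120.
(3.8) / ((0.0074)²·(P(T))²·(17)) = 120
P(T)² = 34.0 ⇒ P(T) = 5.8 atm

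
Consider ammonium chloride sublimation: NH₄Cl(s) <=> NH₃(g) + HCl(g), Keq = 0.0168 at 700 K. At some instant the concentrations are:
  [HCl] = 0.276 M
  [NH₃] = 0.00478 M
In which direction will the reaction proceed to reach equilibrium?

(NH₄Cl is a pure solid — omitted from Q.)
Q = [NH₃]·[HCl] = (0.00478)·(0.276) = 0.00132
Q = 0.00132 < Keq = 0.0168, so the forward reaction proceeds.

forward (toward products)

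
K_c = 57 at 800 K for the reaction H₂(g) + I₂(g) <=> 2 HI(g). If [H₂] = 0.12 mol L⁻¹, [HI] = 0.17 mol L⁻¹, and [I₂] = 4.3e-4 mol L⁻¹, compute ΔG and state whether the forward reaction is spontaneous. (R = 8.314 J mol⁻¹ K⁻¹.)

Q_c = [HI]² / ([H₂]·[I₂]) = (0.17)² / ((0.12)·(4.3e-4)) = 560
ΔG = RT ln(Q_c/K_c) = (8.314 J mol⁻¹ K⁻¹)(800 K) × ln(560/57)
   = (6.651 kJ/mol)(2.285) = 15.2 kJ/mol
ΔG > 0, so the forward reaction is non-spontaneous (proceeds in reverse).

ΔG = 15.2 kJ/mol; the forward reaction is non-spontaneous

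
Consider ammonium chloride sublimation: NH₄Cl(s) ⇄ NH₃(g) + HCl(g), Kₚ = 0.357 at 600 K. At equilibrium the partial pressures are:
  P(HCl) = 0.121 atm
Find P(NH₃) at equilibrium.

(NH₄Cl is a pure solid — omitted from Kₚ.)
At equilibrium, Kₚ = P(NH₃)·P(HCl) = 0.357.
(P(NH₃))·(0.121) = 0.357
P(NH₃) = 2.95 atm

P(NH₃) = 2.95 atm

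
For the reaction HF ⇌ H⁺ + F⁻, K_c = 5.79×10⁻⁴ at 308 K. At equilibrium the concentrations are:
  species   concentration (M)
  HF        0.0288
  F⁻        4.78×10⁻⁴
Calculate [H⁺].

[H⁺] = 0.0349 M

At equilibrium, K_c = [H⁺]·[F⁻] / [HF] = 5.79×10⁻⁴.
([H⁺])·(4.78×10⁻⁴) / (0.0288) = 5.79×10⁻⁴
[H⁺] = 0.0349 M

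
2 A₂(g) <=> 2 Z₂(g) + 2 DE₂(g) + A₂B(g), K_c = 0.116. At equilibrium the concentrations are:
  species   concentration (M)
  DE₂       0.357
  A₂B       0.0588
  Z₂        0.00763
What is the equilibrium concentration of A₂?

[A₂] = 0.00194 M

At equilibrium, K_c = [Z₂]²·[DE₂]²·[A₂B] / [A₂]² = 0.116.
(0.00763)²·(0.357)²·(0.0588) / ([A₂])² = 0.116
[A₂]² = 3.76×10⁻⁶ ⇒ [A₂] = 0.00194 M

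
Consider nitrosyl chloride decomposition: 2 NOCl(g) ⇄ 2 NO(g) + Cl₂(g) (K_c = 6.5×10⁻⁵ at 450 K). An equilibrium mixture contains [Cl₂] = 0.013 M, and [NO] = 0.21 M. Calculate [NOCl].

At equilibrium, K_c = [NO]²·[Cl₂] / [NOCl]² = 6.5×10⁻⁵.
(0.21)²·(0.013) / ([NOCl])² = 6.5×10⁻⁵
[NOCl]² = 8.82 ⇒ [NOCl] = 3.0 M

[NOCl] = 3.0 M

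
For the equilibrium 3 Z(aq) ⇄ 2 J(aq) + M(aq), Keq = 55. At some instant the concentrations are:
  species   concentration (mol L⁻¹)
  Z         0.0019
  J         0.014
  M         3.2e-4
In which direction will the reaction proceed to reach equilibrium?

toward products

Q = [J]²·[M] / [Z]³ = (0.014)²·(3.2e-4) / (0.0019)³ = 9.1
Q = 9.1 < Keq = 55, so the forward reaction proceeds.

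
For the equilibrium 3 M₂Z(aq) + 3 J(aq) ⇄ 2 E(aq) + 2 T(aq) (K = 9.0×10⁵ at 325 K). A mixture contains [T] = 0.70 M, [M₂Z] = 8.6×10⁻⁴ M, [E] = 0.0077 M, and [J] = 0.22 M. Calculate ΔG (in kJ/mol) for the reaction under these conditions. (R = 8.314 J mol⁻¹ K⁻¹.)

Q = [E]²·[T]² / ([M₂Z]³·[J]³) = (0.0077)²·(0.70)² / ((8.6×10⁻⁴)³·(0.22)³) = 4.29×10⁶
ΔG = RT ln(Q/K) = (8.314 J mol⁻¹ K⁻¹)(325 K) × ln(4.29×10⁶/9.0×10⁵)
   = (2.702 kJ/mol)(1.562) = 4.22 kJ/mol
ΔG > 0, so the forward reaction is non-spontaneous (proceeds in reverse).

ΔG = 4.22 kJ/mol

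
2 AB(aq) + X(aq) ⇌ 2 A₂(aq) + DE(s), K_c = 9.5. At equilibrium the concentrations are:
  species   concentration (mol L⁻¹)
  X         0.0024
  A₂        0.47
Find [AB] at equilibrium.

(DE is a pure solid — omitted from K_c.)
At equilibrium, K_c = [A₂]² / ([AB]²·[X]) = 9.5.
(0.47)² / (([AB])²·(0.0024)) = 9.5
[AB]² = 9.69 ⇒ [AB] = 3.1 mol L⁻¹

[AB] = 3.1 mol L⁻¹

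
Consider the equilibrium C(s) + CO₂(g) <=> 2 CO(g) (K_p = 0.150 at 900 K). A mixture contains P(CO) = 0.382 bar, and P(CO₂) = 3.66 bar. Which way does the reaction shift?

to the right

(C is a pure solid — omitted from Q_p.)
Q_p = P(CO)² / P(CO₂) = (0.382)² / (3.66) = 0.0399
Q_p = 0.0399 < K_p = 0.150, so the forward reaction proceeds.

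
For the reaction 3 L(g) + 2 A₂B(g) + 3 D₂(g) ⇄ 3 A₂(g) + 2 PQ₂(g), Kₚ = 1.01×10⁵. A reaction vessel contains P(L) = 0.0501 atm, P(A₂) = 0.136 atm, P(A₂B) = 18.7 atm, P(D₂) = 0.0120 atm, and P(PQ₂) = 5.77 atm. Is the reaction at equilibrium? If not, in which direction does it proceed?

Qₚ = P(A₂)³·P(PQ₂)² / (P(L)³·P(A₂B)²·P(D₂)³) = (0.136)³·(5.77)² / ((0.0501)³·(18.7)²·(0.0120)³) = 1.10×10⁶
Qₚ = 1.10×10⁶ > Kₚ = 1.01×10⁵, so the reverse reaction proceeds.

in the reverse direction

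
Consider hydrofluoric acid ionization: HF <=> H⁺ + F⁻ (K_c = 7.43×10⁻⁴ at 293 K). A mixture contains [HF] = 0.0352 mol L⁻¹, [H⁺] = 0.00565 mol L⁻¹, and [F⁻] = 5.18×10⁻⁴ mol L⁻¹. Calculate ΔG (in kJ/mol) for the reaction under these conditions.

Q_c = [H⁺]·[F⁻] / [HF] = (0.00565)·(5.18×10⁻⁴) / (0.0352) = 8.31×10⁻⁵
ΔG = RT ln(Q_c/K_c) = (8.314 J mol⁻¹ K⁻¹)(293 K) × ln(8.31×10⁻⁵/7.43×10⁻⁴)
   = (2.436 kJ/mol)(-2.191) = -5.34 kJ/mol
ΔG < 0, so the forward reaction is spontaneous (proceeds forward).

ΔG = -5.34 kJ/mol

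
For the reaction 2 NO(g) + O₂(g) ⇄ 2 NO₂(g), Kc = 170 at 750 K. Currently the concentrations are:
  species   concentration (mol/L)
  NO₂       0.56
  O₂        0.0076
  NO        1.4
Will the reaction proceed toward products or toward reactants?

Qc = [NO₂]² / ([NO]²·[O₂]) = (0.56)² / ((1.4)²·(0.0076)) = 21
Qc = 21 < Kc = 170, so the forward reaction proceeds.

in the forward direction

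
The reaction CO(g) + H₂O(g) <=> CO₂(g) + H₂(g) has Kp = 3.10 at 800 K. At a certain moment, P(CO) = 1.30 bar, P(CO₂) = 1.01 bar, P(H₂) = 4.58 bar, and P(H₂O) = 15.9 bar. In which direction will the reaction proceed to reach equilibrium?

forward (toward products)

Qp = P(CO₂)·P(H₂) / (P(CO)·P(H₂O)) = (1.01)·(4.58) / ((1.30)·(15.9)) = 0.224
Qp = 0.224 < Kp = 3.10, so the forward reaction proceeds.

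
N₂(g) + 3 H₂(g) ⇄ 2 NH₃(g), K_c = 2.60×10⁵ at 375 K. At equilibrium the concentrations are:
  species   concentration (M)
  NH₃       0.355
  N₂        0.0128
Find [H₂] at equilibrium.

At equilibrium, K_c = [NH₃]² / ([N₂]·[H₂]³) = 2.60×10⁵.
(0.355)² / ((0.0128)·([H₂])³) = 2.60×10⁵
[H₂]³ = 3.79×10⁻⁵ ⇒ [H₂] = 0.0336 M

[H₂] = 0.0336 M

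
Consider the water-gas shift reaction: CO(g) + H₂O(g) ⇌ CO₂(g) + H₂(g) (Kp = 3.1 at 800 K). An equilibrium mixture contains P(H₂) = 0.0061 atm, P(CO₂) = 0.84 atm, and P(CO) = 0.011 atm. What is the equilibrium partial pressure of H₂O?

P(H₂O) = 0.15 atm

At equilibrium, Kp = P(CO₂)·P(H₂) / (P(CO)·P(H₂O)) = 3.1.
(0.84)·(0.0061) / ((0.011)·(P(H₂O))) = 3.1
P(H₂O) = 0.150 = 0.15 atm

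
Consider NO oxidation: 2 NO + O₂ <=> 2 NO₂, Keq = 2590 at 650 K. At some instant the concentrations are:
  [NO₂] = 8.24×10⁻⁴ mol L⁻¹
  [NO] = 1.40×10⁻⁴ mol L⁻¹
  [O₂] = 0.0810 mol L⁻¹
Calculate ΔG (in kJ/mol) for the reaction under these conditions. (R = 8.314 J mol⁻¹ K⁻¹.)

ΔG = -9.73 kJ/mol

Q = [NO₂]² / ([NO]²·[O₂]) = (8.24×10⁻⁴)² / ((1.40×10⁻⁴)²·(0.0810)) = 428
ΔG = RT ln(Q/Keq) = (8.314 J mol⁻¹ K⁻¹)(650 K) × ln(428/2590)
   = (5.404 kJ/mol)(-1.800) = -9.73 kJ/mol
ΔG < 0, so the forward reaction is spontaneous (proceeds forward).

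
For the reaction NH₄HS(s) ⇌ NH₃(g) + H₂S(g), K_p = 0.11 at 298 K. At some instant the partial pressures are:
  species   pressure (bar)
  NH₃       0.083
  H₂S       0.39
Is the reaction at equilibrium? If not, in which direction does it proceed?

(NH₄HS is a pure solid — omitted from Q_p.)
Q_p = P(NH₃)·P(H₂S) = (0.083)·(0.39) = 0.032
Q_p = 0.032 < K_p = 0.11, so the forward reaction proceeds.

to the right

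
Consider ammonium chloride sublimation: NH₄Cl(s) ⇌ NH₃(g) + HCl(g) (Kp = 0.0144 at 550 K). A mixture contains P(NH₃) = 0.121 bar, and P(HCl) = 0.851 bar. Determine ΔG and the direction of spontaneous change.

ΔG = 9.00 kJ/mol; the forward reaction is non-spontaneous

(NH₄Cl is a pure solid — omitted from Qp.)
Qp = P(NH₃)·P(HCl) = (0.121)·(0.851) = 0.103
ΔG = RT ln(Qp/Kp) = (8.314 J mol⁻¹ K⁻¹)(550 K) × ln(0.103/0.0144)
   = (4.573 kJ/mol)(1.968) = 9.00 kJ/mol
ΔG > 0, so the forward reaction is non-spontaneous (proceeds in reverse).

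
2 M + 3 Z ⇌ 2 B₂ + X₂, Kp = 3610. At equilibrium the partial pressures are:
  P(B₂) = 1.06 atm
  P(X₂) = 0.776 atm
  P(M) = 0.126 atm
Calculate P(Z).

P(Z) = 0.248 atm

At equilibrium, Kp = P(B₂)²·P(X₂) / (P(M)²·P(Z)³) = 3610.
(1.06)²·(0.776) / ((0.126)²·(P(Z))³) = 3610
P(Z)³ = 0.0152 ⇒ P(Z) = 0.248 atm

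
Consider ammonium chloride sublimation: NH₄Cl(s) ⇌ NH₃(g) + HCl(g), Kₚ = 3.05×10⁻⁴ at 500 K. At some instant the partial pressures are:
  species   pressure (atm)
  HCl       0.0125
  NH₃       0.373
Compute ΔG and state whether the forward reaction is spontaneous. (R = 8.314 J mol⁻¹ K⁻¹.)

ΔG = 11.3 kJ/mol; the forward reaction is non-spontaneous

(NH₄Cl is a pure solid — omitted from Qₚ.)
Qₚ = P(NH₃)·P(HCl) = (0.373)·(0.0125) = 0.00466
ΔG = RT ln(Qₚ/Kₚ) = (8.314 J mol⁻¹ K⁻¹)(500 K) × ln(0.00466/3.05×10⁻⁴)
   = (4.157 kJ/mol)(2.726) = 11.3 kJ/mol
ΔG > 0, so the forward reaction is non-spontaneous (proceeds in reverse).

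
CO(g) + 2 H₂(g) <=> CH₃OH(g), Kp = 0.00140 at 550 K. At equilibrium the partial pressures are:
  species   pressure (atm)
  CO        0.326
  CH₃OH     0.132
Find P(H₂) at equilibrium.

P(H₂) = 17.0 atm

At equilibrium, Kp = P(CH₃OH) / (P(CO)·P(H₂)²) = 0.00140.
(0.132) / ((0.326)·(P(H₂))²) = 0.00140
P(H₂)² = 289 ⇒ P(H₂) = 17.0 atm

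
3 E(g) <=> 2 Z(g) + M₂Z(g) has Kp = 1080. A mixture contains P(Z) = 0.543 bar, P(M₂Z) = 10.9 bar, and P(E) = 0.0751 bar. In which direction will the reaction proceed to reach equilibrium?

to the left

Qp = P(Z)²·P(M₂Z) / P(E)³ = (0.543)²·(10.9) / (0.0751)³ = 7590
Qp = 7590 > Kp = 1080, so the reverse reaction proceeds.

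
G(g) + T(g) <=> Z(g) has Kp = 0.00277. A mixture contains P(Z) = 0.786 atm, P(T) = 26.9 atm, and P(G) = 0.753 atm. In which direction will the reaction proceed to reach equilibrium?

to the left

Qp = P(Z) / (P(G)·P(T)) = (0.786) / ((0.753)·(26.9)) = 0.0388
Qp = 0.0388 > Kp = 0.00277, so the reverse reaction proceeds.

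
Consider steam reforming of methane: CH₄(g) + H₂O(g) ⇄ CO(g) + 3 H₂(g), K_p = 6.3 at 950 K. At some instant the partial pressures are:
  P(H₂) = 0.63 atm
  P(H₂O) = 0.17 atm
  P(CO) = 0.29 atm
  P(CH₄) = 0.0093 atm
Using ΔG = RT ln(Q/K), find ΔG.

ΔG = 15.7 kJ/mol

Q_p = P(CO)·P(H₂)³ / (P(CH₄)·P(H₂O)) = (0.29)·(0.63)³ / ((0.0093)·(0.17)) = 45.9
ΔG = RT ln(Q_p/K_p) = (8.314 J mol⁻¹ K⁻¹)(950 K) × ln(45.9/6.3)
   = (7.898 kJ/mol)(1.986) = 15.7 kJ/mol
ΔG > 0, so the forward reaction is non-spontaneous (proceeds in reverse).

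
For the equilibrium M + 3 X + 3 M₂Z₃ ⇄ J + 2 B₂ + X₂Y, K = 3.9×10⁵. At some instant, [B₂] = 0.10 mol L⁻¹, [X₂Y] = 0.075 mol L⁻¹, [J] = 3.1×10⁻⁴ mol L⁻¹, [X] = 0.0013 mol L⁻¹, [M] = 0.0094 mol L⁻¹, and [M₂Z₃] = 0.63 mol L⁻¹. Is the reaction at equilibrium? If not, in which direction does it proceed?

in the forward direction

Q = [J]·[B₂]²·[X₂Y] / ([M]·[X]³·[M₂Z₃]³) = (3.1×10⁻⁴)·(0.10)²·(0.075) / ((0.0094)·(0.0013)³·(0.63)³) = 45000
Q = 45000 < K = 3.9×10⁵, so the forward reaction proceeds.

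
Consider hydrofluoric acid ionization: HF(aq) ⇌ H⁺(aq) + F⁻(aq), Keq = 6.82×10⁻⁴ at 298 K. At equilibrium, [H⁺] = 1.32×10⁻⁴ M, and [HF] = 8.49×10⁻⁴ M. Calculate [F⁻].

At equilibrium, Keq = [H⁺]·[F⁻] / [HF] = 6.82×10⁻⁴.
(1.32×10⁻⁴)·([F⁻]) / (8.49×10⁻⁴) = 6.82×10⁻⁴
[F⁻] = 0.00439 M

[F⁻] = 0.00439 M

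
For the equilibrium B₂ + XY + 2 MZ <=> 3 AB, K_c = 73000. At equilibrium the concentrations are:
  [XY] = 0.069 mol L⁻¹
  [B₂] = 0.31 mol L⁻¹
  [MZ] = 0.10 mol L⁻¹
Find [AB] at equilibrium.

At equilibrium, K_c = [AB]³ / ([B₂]·[XY]·[MZ]²) = 73000.
([AB])³ / ((0.31)·(0.069)·(0.10)²) = 73000
[AB]³ = 15.6 ⇒ [AB] = 2.5 mol L⁻¹

[AB] = 2.5 mol L⁻¹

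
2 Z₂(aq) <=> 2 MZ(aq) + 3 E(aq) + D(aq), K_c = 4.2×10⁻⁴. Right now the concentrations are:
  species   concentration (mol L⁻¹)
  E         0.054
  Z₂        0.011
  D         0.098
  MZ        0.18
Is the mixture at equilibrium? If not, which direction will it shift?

no; Q > K, reaction proceeds in reverse

Q_c = [MZ]²·[E]³·[D] / [Z₂]² = (0.18)²·(0.054)³·(0.098) / (0.011)² = 0.0041
Q_c = 0.0041 > K_c = 4.2×10⁻⁴: net reverse reaction.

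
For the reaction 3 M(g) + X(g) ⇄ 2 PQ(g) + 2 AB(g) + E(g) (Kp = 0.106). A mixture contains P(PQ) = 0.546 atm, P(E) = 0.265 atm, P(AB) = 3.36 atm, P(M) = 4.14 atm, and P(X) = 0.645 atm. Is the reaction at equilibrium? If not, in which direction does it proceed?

Qp = P(PQ)²·P(AB)²·P(E) / (P(M)³·P(X)) = (0.546)²·(3.36)²·(0.265) / ((4.14)³·(0.645)) = 0.0195
Qp = 0.0195 < Kp = 0.106, so the forward reaction proceeds.

forward (toward products)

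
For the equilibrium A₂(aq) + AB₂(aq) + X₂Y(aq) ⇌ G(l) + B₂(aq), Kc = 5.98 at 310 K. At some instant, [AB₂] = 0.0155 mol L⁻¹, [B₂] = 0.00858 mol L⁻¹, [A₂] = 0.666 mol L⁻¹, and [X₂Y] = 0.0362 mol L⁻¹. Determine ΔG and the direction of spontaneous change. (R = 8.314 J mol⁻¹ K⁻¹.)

(G is a pure liquid — omitted from Qc.)
Qc = [B₂] / ([A₂]·[AB₂]·[X₂Y]) = (0.00858) / ((0.666)·(0.0155)·(0.0362)) = 23.0
ΔG = RT ln(Qc/Kc) = (8.314 J mol⁻¹ K⁻¹)(310 K) × ln(23.0/5.98)
   = (2.577 kJ/mol)(1.347) = 3.47 kJ/mol
ΔG > 0, so the forward reaction is non-spontaneous (proceeds in reverse).

ΔG = 3.47 kJ/mol; the forward reaction is non-spontaneous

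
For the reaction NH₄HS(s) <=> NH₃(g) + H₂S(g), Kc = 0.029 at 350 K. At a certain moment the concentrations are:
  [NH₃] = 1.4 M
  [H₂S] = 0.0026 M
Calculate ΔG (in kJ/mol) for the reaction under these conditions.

(NH₄HS is a pure solid — omitted from Qc.)
Qc = [NH₃]·[H₂S] = (1.4)·(0.0026) = 0.00364
ΔG = RT ln(Qc/Kc) = (8.314 J mol⁻¹ K⁻¹)(350 K) × ln(0.00364/0.029)
   = (2.910 kJ/mol)(-2.075) = -6.04 kJ/mol
ΔG < 0, so the forward reaction is spontaneous (proceeds forward).

ΔG = -6.04 kJ/mol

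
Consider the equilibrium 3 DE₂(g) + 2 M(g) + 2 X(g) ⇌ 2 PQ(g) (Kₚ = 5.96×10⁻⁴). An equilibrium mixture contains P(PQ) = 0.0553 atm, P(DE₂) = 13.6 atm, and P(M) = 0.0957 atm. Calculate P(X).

At equilibrium, Kₚ = P(PQ)² / (P(DE₂)³·P(M)²·P(X)²) = 5.96×10⁻⁴.
(0.0553)² / ((13.6)³·(0.0957)²·(P(X))²) = 5.96×10⁻⁴
P(X)² = 0.223 ⇒ P(X) = 0.472 atm

P(X) = 0.472 atm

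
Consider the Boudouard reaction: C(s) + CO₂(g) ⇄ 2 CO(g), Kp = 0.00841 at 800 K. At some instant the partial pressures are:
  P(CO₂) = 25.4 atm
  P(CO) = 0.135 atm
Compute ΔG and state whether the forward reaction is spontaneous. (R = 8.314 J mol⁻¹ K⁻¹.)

(C is a pure solid — omitted from Qp.)
Qp = P(CO)² / P(CO₂) = (0.135)² / (25.4) = 7.18e-4
ΔG = RT ln(Qp/Kp) = (8.314 J mol⁻¹ K⁻¹)(800 K) × ln(7.18e-4/0.00841)
   = (6.651 kJ/mol)(-2.461) = -16.4 kJ/mol
ΔG < 0, so the forward reaction is spontaneous (proceeds forward).

ΔG = -16.4 kJ/mol; the forward reaction is spontaneous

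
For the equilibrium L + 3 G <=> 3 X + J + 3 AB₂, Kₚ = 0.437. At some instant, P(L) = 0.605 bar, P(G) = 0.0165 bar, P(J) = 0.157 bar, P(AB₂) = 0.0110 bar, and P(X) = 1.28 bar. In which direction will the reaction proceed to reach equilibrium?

Qₚ = P(X)³·P(J)·P(AB₂)³ / (P(L)·P(G)³) = (1.28)³·(0.157)·(0.0110)³ / ((0.605)·(0.0165)³) = 0.161
Qₚ = 0.161 < Kₚ = 0.437, so the forward reaction proceeds.

forward (toward products)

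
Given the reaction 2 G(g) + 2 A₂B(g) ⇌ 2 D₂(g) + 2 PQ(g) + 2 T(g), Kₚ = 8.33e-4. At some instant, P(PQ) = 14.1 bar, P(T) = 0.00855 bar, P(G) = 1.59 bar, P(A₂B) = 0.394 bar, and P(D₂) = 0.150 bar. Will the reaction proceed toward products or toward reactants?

Qₚ = P(D₂)²·P(PQ)²·P(T)² / (P(G)²·P(A₂B)²) = (0.150)²·(14.1)²·(0.00855)² / ((1.59)²·(0.394)²) = 8.33e-4
Qₚ = 8.33e-4 = Kₚ, so the system is already at equilibrium.

no net change (already at equilibrium)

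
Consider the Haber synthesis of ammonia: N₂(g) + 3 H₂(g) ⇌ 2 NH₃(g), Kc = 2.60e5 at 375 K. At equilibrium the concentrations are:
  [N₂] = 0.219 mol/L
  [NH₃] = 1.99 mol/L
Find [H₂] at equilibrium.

At equilibrium, Kc = [NH₃]² / ([N₂]·[H₂]³) = 2.60e5.
(1.99)² / ((0.219)·([H₂])³) = 2.60e5
[H₂]³ = 6.95e-5 ⇒ [H₂] = 0.0411 mol/L

[H₂] = 0.0411 mol/L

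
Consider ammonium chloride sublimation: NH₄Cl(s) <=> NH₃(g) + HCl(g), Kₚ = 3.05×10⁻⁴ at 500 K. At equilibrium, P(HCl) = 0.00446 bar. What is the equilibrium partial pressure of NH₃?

P(NH₃) = 0.0684 bar

(NH₄Cl is a pure solid — omitted from Kₚ.)
At equilibrium, Kₚ = P(NH₃)·P(HCl) = 3.05×10⁻⁴.
(P(NH₃))·(0.00446) = 3.05×10⁻⁴
P(NH₃) = 0.0684 bar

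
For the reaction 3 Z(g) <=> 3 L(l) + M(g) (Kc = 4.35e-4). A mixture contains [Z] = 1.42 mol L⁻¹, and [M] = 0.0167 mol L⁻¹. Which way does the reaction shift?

(L is a pure liquid — omitted from Qc.)
Qc = [M] / [Z]³ = (0.0167) / (1.42)³ = 0.00583
Qc = 0.00583 > Kc = 4.35e-4, so the reverse reaction proceeds.

in the reverse direction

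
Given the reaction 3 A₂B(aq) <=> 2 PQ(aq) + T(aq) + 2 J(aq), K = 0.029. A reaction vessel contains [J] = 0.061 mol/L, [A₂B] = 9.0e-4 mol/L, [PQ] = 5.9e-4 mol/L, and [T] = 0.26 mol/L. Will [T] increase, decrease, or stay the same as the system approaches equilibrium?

Q = [PQ]²·[T]·[J]² / [A₂B]³ = (5.9e-4)²·(0.26)·(0.061)² / (9.0e-4)³ = 0.46
Q = 0.46 > K = 0.029: net reverse reaction.
T is a product, so it decreases.

decrease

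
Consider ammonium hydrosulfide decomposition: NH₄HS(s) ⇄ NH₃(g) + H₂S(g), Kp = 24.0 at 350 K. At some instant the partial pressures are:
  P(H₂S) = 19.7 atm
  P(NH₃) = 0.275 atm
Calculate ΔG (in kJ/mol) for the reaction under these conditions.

(NH₄HS is a pure solid — omitted from Qp.)
Qp = P(NH₃)·P(H₂S) = (0.275)·(19.7) = 5.42
ΔG = RT ln(Qp/Kp) = (8.314 J mol⁻¹ K⁻¹)(350 K) × ln(5.42/24.0)
   = (2.910 kJ/mol)(-1.488) = -4.33 kJ/mol
ΔG < 0, so the forward reaction is spontaneous (proceeds forward).

ΔG = -4.33 kJ/mol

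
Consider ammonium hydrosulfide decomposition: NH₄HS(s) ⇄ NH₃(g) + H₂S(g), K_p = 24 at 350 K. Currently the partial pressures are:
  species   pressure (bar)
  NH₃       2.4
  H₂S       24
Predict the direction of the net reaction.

(NH₄HS is a pure solid — omitted from Q_p.)
Q_p = P(NH₃)·P(H₂S) = (2.4)·(24) = 58
Q_p = 58 > K_p = 24, so the reverse reaction proceeds.

reverse (toward reactants)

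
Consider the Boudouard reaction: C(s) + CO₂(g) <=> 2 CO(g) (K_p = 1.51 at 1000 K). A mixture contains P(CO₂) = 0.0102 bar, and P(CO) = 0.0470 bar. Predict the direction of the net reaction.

(C is a pure solid — omitted from Q_p.)
Q_p = P(CO)² / P(CO₂) = (0.0470)² / (0.0102) = 0.217
Q_p = 0.217 < K_p = 1.51, so the forward reaction proceeds.

forward (toward products)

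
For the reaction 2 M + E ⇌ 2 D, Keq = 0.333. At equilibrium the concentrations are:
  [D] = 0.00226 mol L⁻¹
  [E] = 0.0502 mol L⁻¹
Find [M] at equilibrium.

[M] = 0.0175 mol L⁻¹

At equilibrium, Keq = [D]² / ([M]²·[E]) = 0.333.
(0.00226)² / (([M])²·(0.0502)) = 0.333
[M]² = 3.06×10⁻⁴ ⇒ [M] = 0.0175 mol L⁻¹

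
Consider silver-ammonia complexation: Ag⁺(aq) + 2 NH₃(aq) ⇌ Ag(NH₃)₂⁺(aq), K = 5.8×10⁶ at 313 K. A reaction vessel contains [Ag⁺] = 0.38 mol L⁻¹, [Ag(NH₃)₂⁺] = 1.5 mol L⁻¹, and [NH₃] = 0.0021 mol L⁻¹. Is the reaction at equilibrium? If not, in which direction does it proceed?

Q = [Ag(NH₃)₂⁺] / ([Ag⁺]·[NH₃]²) = (1.5) / ((0.38)·(0.0021)²) = 9.0×10⁵
Q = 9.0×10⁵ < K = 5.8×10⁶, so the forward reaction proceeds.

to the right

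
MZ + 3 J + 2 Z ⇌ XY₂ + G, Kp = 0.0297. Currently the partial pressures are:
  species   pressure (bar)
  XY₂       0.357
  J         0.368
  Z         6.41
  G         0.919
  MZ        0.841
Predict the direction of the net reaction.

Qp = P(XY₂)·P(G) / (P(MZ)·P(J)³·P(Z)²) = (0.357)·(0.919) / ((0.841)·(0.368)³·(6.41)²) = 0.191
Qp = 0.191 > Kp = 0.0297, so the reverse reaction proceeds.

to the left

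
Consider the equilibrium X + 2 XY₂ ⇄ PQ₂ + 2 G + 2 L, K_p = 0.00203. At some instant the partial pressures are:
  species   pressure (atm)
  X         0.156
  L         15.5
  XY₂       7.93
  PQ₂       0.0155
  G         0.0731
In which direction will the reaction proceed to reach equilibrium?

neither direction; the system is at equilibrium

Q_p = P(PQ₂)·P(G)²·P(L)² / (P(X)·P(XY₂)²) = (0.0155)·(0.0731)²·(15.5)² / ((0.156)·(7.93)²) = 0.00203
Q_p = 0.00203 = K_p, so the system is already at equilibrium.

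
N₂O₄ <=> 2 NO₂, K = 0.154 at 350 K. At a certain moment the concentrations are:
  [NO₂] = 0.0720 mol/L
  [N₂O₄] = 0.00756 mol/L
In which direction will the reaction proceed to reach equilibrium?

Q = [NO₂]² / [N₂O₄] = (0.0720)² / (0.00756) = 0.686
Q = 0.686 > K = 0.154, so the reverse reaction proceeds.

to the left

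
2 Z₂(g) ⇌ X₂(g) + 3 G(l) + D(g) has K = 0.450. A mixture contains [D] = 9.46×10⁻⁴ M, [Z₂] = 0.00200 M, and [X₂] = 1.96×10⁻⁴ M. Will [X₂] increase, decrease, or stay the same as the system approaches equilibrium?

increase

(G is a pure liquid — omitted from Q.)
Q = [X₂]·[D] / [Z₂]² = (1.96×10⁻⁴)·(9.46×10⁻⁴) / (0.00200)² = 0.0464
Q = 0.0464 < K = 0.450: net forward reaction.
X₂ is a product, so it increases.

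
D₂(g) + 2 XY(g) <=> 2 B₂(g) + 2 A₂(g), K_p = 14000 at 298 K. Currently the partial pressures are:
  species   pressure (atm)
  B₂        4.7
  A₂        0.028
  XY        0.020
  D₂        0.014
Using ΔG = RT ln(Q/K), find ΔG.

Q_p = P(B₂)²·P(A₂)² / (P(D₂)·P(XY)²) = (4.7)²·(0.028)² / ((0.014)·(0.020)²) = 3090
ΔG = RT ln(Q_p/K_p) = (8.314 J mol⁻¹ K⁻¹)(298 K) × ln(3090/14000)
   = (2.478 kJ/mol)(-1.511) = -3.74 kJ/mol
ΔG < 0, so the forward reaction is spontaneous (proceeds forward).

ΔG = -3.74 kJ/mol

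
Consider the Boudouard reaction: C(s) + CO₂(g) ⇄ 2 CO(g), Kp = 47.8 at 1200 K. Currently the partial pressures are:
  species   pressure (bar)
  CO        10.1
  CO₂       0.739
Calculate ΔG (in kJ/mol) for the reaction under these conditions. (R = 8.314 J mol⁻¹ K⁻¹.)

(C is a pure solid — omitted from Qp.)
Qp = P(CO)² / P(CO₂) = (10.1)² / (0.739) = 138
ΔG = RT ln(Qp/Kp) = (8.314 J mol⁻¹ K⁻¹)(1200 K) × ln(138/47.8)
   = (9.977 kJ/mol)(1.060) = 10.6 kJ/mol
ΔG > 0, so the forward reaction is non-spontaneous (proceeds in reverse).

ΔG = 10.6 kJ/mol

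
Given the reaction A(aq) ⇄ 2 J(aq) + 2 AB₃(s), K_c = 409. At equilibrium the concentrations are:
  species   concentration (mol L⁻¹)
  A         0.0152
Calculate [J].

(AB₃ is a pure solid — omitted from K_c.)
At equilibrium, K_c = [J]² / [A] = 409.
([J])² / (0.0152) = 409
[J]² = 6.22 ⇒ [J] = 2.49 mol L⁻¹

[J] = 2.49 mol L⁻¹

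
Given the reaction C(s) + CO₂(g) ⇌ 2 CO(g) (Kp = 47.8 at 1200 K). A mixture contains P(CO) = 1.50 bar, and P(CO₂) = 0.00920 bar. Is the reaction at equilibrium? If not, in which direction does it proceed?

toward reactants

(C is a pure solid — omitted from Qp.)
Qp = P(CO)² / P(CO₂) = (1.50)² / (0.00920) = 245
Qp = 245 > Kp = 47.8, so the reverse reaction proceeds.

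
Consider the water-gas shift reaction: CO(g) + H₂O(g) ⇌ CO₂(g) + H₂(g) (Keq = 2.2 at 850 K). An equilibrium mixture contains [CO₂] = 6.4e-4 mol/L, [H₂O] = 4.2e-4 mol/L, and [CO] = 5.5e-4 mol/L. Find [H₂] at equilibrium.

[H₂] = 7.9e-4 mol/L

At equilibrium, Keq = [CO₂]·[H₂] / ([CO]·[H₂O]) = 2.2.
(6.4e-4)·([H₂]) / ((5.5e-4)·(4.2e-4)) = 2.2
[H₂] = 7.94e-4 = 7.9e-4 mol/L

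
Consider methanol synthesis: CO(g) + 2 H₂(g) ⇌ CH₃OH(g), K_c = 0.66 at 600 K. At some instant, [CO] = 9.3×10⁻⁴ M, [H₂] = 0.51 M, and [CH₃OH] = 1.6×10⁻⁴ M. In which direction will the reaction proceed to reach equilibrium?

at equilibrium

Q_c = [CH₃OH] / ([CO]·[H₂]²) = (1.6×10⁻⁴) / ((9.3×10⁻⁴)·(0.51)²) = 0.66
Q_c = 0.66 = K_c, so the system is already at equilibrium.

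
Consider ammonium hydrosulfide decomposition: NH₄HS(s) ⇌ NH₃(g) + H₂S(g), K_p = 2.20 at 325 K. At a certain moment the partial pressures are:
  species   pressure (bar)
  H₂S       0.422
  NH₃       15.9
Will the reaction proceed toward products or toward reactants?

(NH₄HS is a pure solid — omitted from Q_p.)
Q_p = P(NH₃)·P(H₂S) = (15.9)·(0.422) = 6.71
Q_p = 6.71 > K_p = 2.20, so the reverse reaction proceeds.

to the left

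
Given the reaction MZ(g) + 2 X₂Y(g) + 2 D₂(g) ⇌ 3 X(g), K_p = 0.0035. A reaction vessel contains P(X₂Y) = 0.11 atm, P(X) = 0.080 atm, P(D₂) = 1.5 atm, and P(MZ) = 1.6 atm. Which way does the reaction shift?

Q_p = P(X)³ / (P(MZ)·P(X₂Y)²·P(D₂)²) = (0.080)³ / ((1.6)·(0.11)²·(1.5)²) = 0.012
Q_p = 0.012 > K_p = 0.0035, so the reverse reaction proceeds.

reverse (toward reactants)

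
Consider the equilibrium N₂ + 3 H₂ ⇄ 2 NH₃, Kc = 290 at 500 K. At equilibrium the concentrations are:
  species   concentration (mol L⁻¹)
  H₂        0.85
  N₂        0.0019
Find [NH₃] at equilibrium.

At equilibrium, Kc = [NH₃]² / ([N₂]·[H₂]³) = 290.
([NH₃])² / ((0.0019)·(0.85)³) = 290
[NH₃]² = 0.338 ⇒ [NH₃] = 0.58 mol L⁻¹

[NH₃] = 0.58 mol L⁻¹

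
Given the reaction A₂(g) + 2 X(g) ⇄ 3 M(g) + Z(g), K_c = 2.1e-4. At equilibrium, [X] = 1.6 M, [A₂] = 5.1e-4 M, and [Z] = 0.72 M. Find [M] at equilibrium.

[M] = 0.0072 M

At equilibrium, K_c = [M]³·[Z] / ([A₂]·[X]²) = 2.1e-4.
([M])³·(0.72) / ((5.1e-4)·(1.6)²) = 2.1e-4
[M]³ = 3.81e-7 ⇒ [M] = 0.0072 M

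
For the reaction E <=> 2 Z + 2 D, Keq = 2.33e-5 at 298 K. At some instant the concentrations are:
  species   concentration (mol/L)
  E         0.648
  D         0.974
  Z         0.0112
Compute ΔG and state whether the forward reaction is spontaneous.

ΔG = 5.12 kJ/mol; the forward reaction is non-spontaneous

Q = [Z]²·[D]² / [E] = (0.0112)²·(0.974)² / (0.648) = 1.84e-4
ΔG = RT ln(Q/Keq) = (8.314 J mol⁻¹ K⁻¹)(298 K) × ln(1.84e-4/2.33e-5)
   = (2.478 kJ/mol)(2.066) = 5.12 kJ/mol
ΔG > 0, so the forward reaction is non-spontaneous (proceeds in reverse).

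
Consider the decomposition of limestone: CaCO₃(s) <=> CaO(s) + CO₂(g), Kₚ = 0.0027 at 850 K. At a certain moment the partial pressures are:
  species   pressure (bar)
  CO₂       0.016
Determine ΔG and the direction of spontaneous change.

(CaCO₃, CaO are pure solids — omitted from Qₚ.)
Qₚ = P(CO₂) = 0.0160
ΔG = RT ln(Qₚ/Kₚ) = (8.314 J mol⁻¹ K⁻¹)(850 K) × ln(0.0160/0.0027)
   = (7.067 kJ/mol)(1.779) = 12.6 kJ/mol
ΔG > 0, so the forward reaction is non-spontaneous (proceeds in reverse).

ΔG = 12.6 kJ/mol; the forward reaction is non-spontaneous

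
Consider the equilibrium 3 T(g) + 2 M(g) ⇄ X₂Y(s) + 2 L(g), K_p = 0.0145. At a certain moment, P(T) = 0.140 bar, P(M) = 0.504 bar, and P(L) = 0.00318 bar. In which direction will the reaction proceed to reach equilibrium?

neither direction; the system is at equilibrium

(X₂Y is a pure solid — omitted from Q_p.)
Q_p = P(L)² / (P(T)³·P(M)²) = (0.00318)² / ((0.140)³·(0.504)²) = 0.0145
Q_p = 0.0145 = K_p, so the system is already at equilibrium.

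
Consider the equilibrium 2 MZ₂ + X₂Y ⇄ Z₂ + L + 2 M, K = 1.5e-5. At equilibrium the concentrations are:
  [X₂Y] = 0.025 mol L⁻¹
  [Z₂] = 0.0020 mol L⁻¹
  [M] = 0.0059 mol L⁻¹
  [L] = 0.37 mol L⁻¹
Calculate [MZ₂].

[MZ₂] = 0.26 mol L⁻¹

At equilibrium, K = [Z₂]·[L]·[M]² / ([MZ₂]²·[X₂Y]) = 1.5e-5.
(0.0020)·(0.37)·(0.0059)² / (([MZ₂])²·(0.025)) = 1.5e-5
[MZ₂]² = 0.0687 ⇒ [MZ₂] = 0.26 mol L⁻¹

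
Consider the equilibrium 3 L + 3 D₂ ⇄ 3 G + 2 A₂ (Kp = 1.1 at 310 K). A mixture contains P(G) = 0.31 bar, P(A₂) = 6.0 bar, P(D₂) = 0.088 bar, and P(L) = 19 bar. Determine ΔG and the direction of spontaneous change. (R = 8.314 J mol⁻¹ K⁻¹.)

ΔG = -4.04 kJ/mol; the forward reaction is spontaneous

Qp = P(G)³·P(A₂)² / (P(L)³·P(D₂)³) = (0.31)³·(6.0)² / ((19)³·(0.088)³) = 0.229
ΔG = RT ln(Qp/Kp) = (8.314 J mol⁻¹ K⁻¹)(310 K) × ln(0.229/1.1)
   = (2.577 kJ/mol)(-1.569) = -4.04 kJ/mol
ΔG < 0, so the forward reaction is spontaneous (proceeds forward).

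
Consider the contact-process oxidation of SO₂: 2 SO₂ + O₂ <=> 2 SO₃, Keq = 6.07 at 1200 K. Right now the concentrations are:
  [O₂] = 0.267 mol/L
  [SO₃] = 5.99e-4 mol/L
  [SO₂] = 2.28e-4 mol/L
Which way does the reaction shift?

Q = [SO₃]² / ([SO₂]²·[O₂]) = (5.99e-4)² / ((2.28e-4)²·(0.267)) = 25.9
Q = 25.9 > Keq = 6.07, so the reverse reaction proceeds.

in the reverse direction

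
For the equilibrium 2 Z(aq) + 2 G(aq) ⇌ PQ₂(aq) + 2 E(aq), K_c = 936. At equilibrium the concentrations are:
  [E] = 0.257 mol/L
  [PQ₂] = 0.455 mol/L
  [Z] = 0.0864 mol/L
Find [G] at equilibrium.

[G] = 0.0656 mol/L

At equilibrium, K_c = [PQ₂]·[E]² / ([Z]²·[G]²) = 936.
(0.455)·(0.257)² / ((0.0864)²·([G])²) = 936
[G]² = 0.00430 ⇒ [G] = 0.0656 mol/L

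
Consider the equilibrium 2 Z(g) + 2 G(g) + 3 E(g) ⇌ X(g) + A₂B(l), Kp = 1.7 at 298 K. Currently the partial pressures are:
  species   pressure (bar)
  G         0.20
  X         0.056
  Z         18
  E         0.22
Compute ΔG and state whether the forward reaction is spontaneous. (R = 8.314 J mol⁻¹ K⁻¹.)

(A₂B is a pure liquid — omitted from Qp.)
Qp = P(X) / (P(Z)²·P(G)²·P(E)³) = (0.056) / ((18)²·(0.20)²·(0.22)³) = 0.406
ΔG = RT ln(Qp/Kp) = (8.314 J mol⁻¹ K⁻¹)(298 K) × ln(0.406/1.7)
   = (2.478 kJ/mol)(-1.432) = -3.55 kJ/mol
ΔG < 0, so the forward reaction is spontaneous (proceeds forward).

ΔG = -3.55 kJ/mol; the forward reaction is spontaneous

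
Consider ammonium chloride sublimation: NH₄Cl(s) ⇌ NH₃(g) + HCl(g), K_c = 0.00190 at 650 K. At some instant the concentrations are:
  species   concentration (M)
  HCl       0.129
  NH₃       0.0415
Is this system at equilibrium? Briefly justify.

no; Q > K, reaction proceeds in reverse

(NH₄Cl is a pure solid — omitted from Q_c.)
Q_c = [NH₃]·[HCl] = (0.0415)·(0.129) = 0.00535
Q_c = 0.00535 > K_c = 0.00190: net reverse reaction.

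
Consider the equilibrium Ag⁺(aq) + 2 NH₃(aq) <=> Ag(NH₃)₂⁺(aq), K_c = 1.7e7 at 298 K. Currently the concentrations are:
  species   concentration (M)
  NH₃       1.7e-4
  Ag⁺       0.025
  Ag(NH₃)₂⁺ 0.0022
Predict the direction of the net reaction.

toward products

Q_c = [Ag(NH₃)₂⁺] / ([Ag⁺]·[NH₃]²) = (0.0022) / ((0.025)·(1.7e-4)²) = 3.0e6
Q_c = 3.0e6 < K_c = 1.7e7, so the forward reaction proceeds.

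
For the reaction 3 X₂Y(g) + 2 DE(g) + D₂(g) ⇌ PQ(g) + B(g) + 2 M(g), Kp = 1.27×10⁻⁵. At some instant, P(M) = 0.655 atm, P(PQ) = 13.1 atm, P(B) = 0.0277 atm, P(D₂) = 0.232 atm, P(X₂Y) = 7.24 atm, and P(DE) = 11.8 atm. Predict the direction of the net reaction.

Qp = P(PQ)·P(B)·P(M)² / (P(X₂Y)³·P(DE)²·P(D₂)) = (13.1)·(0.0277)·(0.655)² / ((7.24)³·(11.8)²·(0.232)) = 1.27×10⁻⁵
Qp = 1.27×10⁻⁵ = Kp, so the system is already at equilibrium.

no net change (already at equilibrium)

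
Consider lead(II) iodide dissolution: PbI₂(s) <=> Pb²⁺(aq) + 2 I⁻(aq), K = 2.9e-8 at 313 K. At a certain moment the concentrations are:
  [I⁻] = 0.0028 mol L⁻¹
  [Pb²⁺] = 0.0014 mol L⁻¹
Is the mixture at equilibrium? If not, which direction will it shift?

no; Q < K, reaction proceeds forward

(PbI₂ is a pure solid — omitted from Q.)
Q = [Pb²⁺]·[I⁻]² = (0.0014)·(0.0028)² = 1.1e-8
Q = 1.1e-8 < K = 2.9e-8: net forward reaction.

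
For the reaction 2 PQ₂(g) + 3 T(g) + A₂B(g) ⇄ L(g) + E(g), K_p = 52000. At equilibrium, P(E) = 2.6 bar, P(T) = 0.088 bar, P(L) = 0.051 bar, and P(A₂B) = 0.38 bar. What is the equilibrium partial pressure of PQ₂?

P(PQ₂) = 0.099 bar

At equilibrium, K_p = P(L)·P(E) / (P(PQ₂)²·P(T)³·P(A₂B)) = 52000.
(0.051)·(2.6) / ((P(PQ₂))²·(0.088)³·(0.38)) = 52000
P(PQ₂)² = 0.00985 ⇒ P(PQ₂) = 0.099 bar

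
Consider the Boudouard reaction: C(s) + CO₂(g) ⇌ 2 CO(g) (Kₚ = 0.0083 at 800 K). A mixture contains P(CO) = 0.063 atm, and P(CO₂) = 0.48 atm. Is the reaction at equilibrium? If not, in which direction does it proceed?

(C is a pure solid — omitted from Qₚ.)
Qₚ = P(CO)² / P(CO₂) = (0.063)² / (0.48) = 0.0083
Qₚ = 0.0083 = Kₚ, so the system is already at equilibrium.

no net change (already at equilibrium)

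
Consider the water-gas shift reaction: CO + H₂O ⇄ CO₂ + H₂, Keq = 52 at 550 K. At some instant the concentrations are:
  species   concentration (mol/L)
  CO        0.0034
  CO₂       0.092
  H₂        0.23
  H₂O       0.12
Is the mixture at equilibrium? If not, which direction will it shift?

yes, at equilibrium

Q = [CO₂]·[H₂] / ([CO]·[H₂O]) = (0.092)·(0.23) / ((0.0034)·(0.12)) = 52
Q = 52 = Keq; the system is at equilibrium.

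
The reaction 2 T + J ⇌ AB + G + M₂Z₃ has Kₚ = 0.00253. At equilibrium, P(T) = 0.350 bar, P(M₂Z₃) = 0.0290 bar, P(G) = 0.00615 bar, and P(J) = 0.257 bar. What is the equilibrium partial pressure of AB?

P(AB) = 0.447 bar

At equilibrium, Kₚ = P(AB)·P(G)·P(M₂Z₃) / (P(T)²·P(J)) = 0.00253.
(P(AB))·(0.00615)·(0.0290) / ((0.350)²·(0.257)) = 0.00253
P(AB) = 0.447 bar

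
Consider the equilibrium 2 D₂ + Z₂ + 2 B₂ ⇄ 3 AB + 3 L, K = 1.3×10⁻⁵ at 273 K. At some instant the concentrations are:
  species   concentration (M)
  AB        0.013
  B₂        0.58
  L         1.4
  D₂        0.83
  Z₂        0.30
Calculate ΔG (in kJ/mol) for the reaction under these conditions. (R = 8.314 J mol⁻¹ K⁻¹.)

Q = [AB]³·[L]³ / ([D₂]²·[Z₂]·[B₂]²) = (0.013)³·(1.4)³ / ((0.83)²·(0.30)·(0.58)²) = 8.67×10⁻⁵
ΔG = RT ln(Q/K) = (8.314 J mol⁻¹ K⁻¹)(273 K) × ln(8.67×10⁻⁵/1.3×10⁻⁵)
   = (2.270 kJ/mol)(1.898) = 4.31 kJ/mol
ΔG > 0, so the forward reaction is non-spontaneous (proceeds in reverse).

ΔG = 4.31 kJ/mol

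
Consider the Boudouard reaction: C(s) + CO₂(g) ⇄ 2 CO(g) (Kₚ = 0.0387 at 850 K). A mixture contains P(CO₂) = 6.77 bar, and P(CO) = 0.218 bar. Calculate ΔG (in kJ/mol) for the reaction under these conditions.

ΔG = -12.1 kJ/mol

(C is a pure solid — omitted from Qₚ.)
Qₚ = P(CO)² / P(CO₂) = (0.218)² / (6.77) = 0.00702
ΔG = RT ln(Qₚ/Kₚ) = (8.314 J mol⁻¹ K⁻¹)(850 K) × ln(0.00702/0.0387)
   = (7.067 kJ/mol)(-1.707) = -12.1 kJ/mol
ΔG < 0, so the forward reaction is spontaneous (proceeds forward).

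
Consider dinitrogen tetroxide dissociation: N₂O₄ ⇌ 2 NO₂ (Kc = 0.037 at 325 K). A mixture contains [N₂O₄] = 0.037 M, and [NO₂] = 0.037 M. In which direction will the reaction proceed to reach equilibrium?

at equilibrium

Qc = [NO₂]² / [N₂O₄] = (0.037)² / (0.037) = 0.037
Qc = 0.037 = Kc, so the system is already at equilibrium.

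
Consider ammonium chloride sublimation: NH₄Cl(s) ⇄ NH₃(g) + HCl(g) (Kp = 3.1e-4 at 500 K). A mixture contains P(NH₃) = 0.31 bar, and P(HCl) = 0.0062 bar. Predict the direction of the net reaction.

toward reactants

(NH₄Cl is a pure solid — omitted from Qp.)
Qp = P(NH₃)·P(HCl) = (0.31)·(0.0062) = 0.0019
Qp = 0.0019 > Kp = 3.1e-4, so the reverse reaction proceeds.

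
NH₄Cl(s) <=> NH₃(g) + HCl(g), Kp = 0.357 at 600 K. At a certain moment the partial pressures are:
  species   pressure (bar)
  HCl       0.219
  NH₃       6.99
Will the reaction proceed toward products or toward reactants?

toward reactants

(NH₄Cl is a pure solid — omitted from Qp.)
Qp = P(NH₃)·P(HCl) = (6.99)·(0.219) = 1.53
Qp = 1.53 > Kp = 0.357, so the reverse reaction proceeds.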